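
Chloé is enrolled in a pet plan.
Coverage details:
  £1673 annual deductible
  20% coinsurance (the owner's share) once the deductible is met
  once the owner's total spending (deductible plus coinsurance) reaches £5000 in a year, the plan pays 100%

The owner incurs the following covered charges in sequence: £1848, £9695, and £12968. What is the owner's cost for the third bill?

#1 (£1848): deductible takes £1673, £175 remains; owner's 20% is £35. Owner pays £1708; OOP now £1708.
#2 (£9695): deductible met; 20% of £9695 = £1939. Owner pays £1939; OOP now £3647.
#3 (£12968): 20% coinsurance on £12968 = £2593.60. Adding that to £3647 gives £6240.60, past the £5000 cap; owner pays only £5000 − £3647 = £1353.

£1353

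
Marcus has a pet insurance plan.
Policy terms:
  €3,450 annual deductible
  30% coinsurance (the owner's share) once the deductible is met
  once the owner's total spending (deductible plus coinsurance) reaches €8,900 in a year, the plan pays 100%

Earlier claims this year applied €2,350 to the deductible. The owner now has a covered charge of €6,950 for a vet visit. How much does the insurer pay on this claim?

Deductible still to meet: €3,450 − €2,350 = €1,100.
The remaining €5,850 (= €6,950 − €1,100) moves to coinsurance.
30% of €5,850 = €1,755 falls to the owner.
That puts the owner's cost at €1,100 + €1,755 = €2,855 before any cap.
Total out-of-pocket so far would be €2,350 + €2,855 = €5,205, below the €8,900 cap — no reduction.
The insurer covers the remainder: €6,950 − €2,855 = €4,095.

€4,095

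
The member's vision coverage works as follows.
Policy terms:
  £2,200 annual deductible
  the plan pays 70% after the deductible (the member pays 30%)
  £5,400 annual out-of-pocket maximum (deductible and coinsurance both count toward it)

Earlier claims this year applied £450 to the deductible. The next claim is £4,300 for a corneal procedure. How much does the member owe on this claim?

£2,515

Deductible still to meet: £2,200 − £450 = £1,750.
After the £1,750 deductible portion, £4,300 − £1,750 = £2,550 is subject to coinsurance.
Coinsurance: £2,550 × 30% = £765.
That puts the member's cost at £1,750 + £765 = £2,515 before any cap.
Cumulative spending £450 + £2,515 = £2,965 stays under the £5,400 maximum.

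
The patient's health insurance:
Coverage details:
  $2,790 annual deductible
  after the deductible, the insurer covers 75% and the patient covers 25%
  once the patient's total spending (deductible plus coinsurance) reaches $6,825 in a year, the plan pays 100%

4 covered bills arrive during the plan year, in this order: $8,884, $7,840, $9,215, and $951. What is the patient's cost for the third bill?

Claim 1 — $8,884: deductible takes $2,790, $6,094 remains; patient's 25% is $1,523.50. Patient owes $4,313.50 (running OOP $4,313.50).
Claim 2 — $7,840: deductible already satisfied, so patient's share is 25% × $7,840 = $1,960. Patient pays $1,960; OOP now $6,273.50.
Claim 3 — $9,215: deductible already satisfied, so patient's share is 25% × $9,215 = $2,303.75. OOP would hit $8,577.25 > $6,825, so the cap limits the patient to $6,825 − $6,273.50 = $551.50.

$551.50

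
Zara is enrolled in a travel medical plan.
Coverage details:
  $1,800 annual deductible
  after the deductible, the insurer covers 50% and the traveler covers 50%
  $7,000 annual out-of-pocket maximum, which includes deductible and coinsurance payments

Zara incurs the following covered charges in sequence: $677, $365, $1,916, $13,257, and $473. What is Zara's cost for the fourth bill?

#1 ($677): entire amount goes to the deductible. Cost to traveler: $677. OOP to date $677.
#2 ($365): fully absorbed by the deductible. Traveler pays $365; OOP now $1,042.
#3 ($1,916): $758 to deductible, leaving $1,158; coinsurance $1,158 × 50% = $579. Traveler owes $1,337 (running OOP $2,379).
#4 ($13,257): deductible met; 50% of $13,257 = $6,628.50. That would push OOP to $9,007.50, over the $7,000 cap, so traveler pays $7,000 − $2,379 = $4,621.

$4,621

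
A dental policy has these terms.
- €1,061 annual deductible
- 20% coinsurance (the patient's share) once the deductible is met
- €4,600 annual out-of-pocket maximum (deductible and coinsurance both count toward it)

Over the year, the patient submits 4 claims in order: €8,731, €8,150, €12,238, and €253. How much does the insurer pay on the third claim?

€11,863

Claim 1 — €8,731: €1,061 to deductible, leaving €7,670; coinsurance €7,670 × 20% = €1,534. Patient pays €2,595; OOP now €2,595. Plan pays €8,731 − €2,595 = €6,136.
Claim 2 — €8,150: deductible met; 20% of €8,150 = €1,630. Patient pays €1,630; OOP now €4,225. Plan pays €8,150 − €1,630 = €6,520.
Claim 3 — €12,238: 20% coinsurance on €12,238 = €2,447.60. Adding that to €4,225 gives €6,672.60, past the €4,600 cap; patient pays only €4,600 − €4,225 = €375. Plan pays €12,238 − €375 = €11,863.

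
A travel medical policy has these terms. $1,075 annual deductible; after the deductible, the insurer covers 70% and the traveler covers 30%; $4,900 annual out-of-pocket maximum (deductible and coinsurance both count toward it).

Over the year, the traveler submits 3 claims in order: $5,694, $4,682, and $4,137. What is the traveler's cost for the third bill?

$1,034.70

Claim 1 ($5,694): $1,075 to deductible, leaving $4,619; 30% of $4,619 = $1,385.70. Traveler owes $2,460.70 (running OOP $2,460.70).
Claim 2 ($4,682): deductible met; 30% of $4,682 = $1,404.60. Cost to traveler: $1,404.60. OOP to date $3,865.30.
Claim 3 ($4,137): deductible already satisfied, so traveler's share is 30% × $4,137 = $1,241.10. OOP would hit $5,106.40 > $4,900, so the cap limits the traveler to $4,900 − $3,865.30 = $1,034.70.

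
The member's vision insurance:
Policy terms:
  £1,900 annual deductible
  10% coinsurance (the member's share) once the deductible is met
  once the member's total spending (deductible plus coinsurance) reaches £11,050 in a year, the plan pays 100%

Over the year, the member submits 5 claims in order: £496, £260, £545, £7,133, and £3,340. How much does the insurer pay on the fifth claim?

#1 (£496): all of it applies to the deductible. Member pays £496; OOP now £496. Insurer: £496 − £496 = £0.
#2 (£260): all of it applies to the deductible. Member pays £260; OOP now £756. Insurer: £260 − £260 = £0.
#3 (£545): entire amount goes to the deductible. Member owes £545 (running OOP £1,301). Insurer: £545 − £545 = £0.
#4 (£7,133): £599 to deductible, leaving £6,534; member's 10% is £653.40. Member owes £1,252.40 (running OOP £2,553.40). Plan pays £7,133 − £1,252.40 = £5,880.60.
#5 (£3,340): deductible already satisfied, so member's share is 10% × £3,340 = £334. Member pays £334; OOP now £2,887.40. Plan pays £3,340 − £334 = £3,006.

£3,006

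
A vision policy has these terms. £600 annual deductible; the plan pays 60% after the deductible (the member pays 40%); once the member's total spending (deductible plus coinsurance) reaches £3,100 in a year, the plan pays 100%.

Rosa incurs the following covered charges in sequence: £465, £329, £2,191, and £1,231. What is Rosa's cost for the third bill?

£876.40

Bill 1, £465: entire amount goes to the deductible. Member owes £465 (running OOP £465).
Bill 2, £329: deductible takes £135, £194 remains; member's 40% is £77.60. Member owes £212.60 (running OOP £677.60).
Bill 3, £2,191: 40% coinsurance on £2,191 = £876.40. Member owes £876.40 (running OOP £1,554).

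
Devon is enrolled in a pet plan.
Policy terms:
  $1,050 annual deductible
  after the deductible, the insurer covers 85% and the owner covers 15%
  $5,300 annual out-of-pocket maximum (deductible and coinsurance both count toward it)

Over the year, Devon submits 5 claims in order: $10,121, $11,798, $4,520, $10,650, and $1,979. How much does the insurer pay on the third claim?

Claim 1 — $10,121: $1,050 finishes the deductible; $9,071 goes to coinsurance; coinsurance $9,071 × 15% = $1,360.65. Owner owes $2,410.65 (running OOP $2,410.65). Plan pays $10,121 − $2,410.65 = $7,710.35.
Claim 2 — $11,798: deductible already satisfied, so owner's share is 15% × $11,798 = $1,769.70. Owner pays $1,769.70; OOP now $4,180.35. Insurer: $11,798 − $1,769.70 = $10,028.30.
Claim 3 — $4,520: deductible met; 15% of $4,520 = $678. Owner pays $678; OOP now $4,858.35. Plan pays $4,520 − $678 = $3,842.

$3,842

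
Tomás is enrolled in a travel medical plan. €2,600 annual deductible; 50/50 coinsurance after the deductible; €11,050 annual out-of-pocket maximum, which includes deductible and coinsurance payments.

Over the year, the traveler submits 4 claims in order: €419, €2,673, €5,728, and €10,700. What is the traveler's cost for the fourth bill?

Bill 1, €419: all of it applies to the deductible. Traveler owes €419 (running OOP €419).
Bill 2, €2,673: €2,181 finishes the deductible; €492 goes to coinsurance; coinsurance €492 × 50% = €246. Cost to traveler: €2,427. OOP to date €2,846.
Bill 3, €5,728: 50% coinsurance on €5,728 = €2,864. Traveler pays €2,864; OOP now €5,710.
Bill 4, €10,700: deductible already satisfied, so traveler's share is 50% × €10,700 = €5,350. OOP would hit €11,060 > €11,050, so the cap limits the traveler to €11,050 − €5,710 = €5,340.

€5,340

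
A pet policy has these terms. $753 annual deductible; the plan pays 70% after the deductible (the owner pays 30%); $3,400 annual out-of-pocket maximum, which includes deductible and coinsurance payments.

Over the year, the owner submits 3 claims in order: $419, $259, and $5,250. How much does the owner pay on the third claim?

$1,627.50

Bill 1, $419: fully absorbed by the deductible. Cost to owner: $419. OOP to date $419.
Bill 2, $259: entire amount goes to the deductible. Cost to owner: $259. OOP to date $678.
Bill 3, $5,250: deductible takes $75, $5,175 remains; owner's 30% is $1,552.50. Owner pays $1,627.50; OOP now $2,305.50.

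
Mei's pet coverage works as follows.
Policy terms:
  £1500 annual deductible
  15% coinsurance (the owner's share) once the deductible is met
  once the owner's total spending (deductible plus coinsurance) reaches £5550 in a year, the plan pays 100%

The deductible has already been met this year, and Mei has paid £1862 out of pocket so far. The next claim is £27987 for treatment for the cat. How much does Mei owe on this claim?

The deductible is already satisfied, so the full bill goes to coinsurance.
Owner's 15% share of £27987 is £4198.05.
That would bring total out-of-pocket to £6060.05, past the £5550 cap. The owner is capped at £5550 − £1862 = £3688 on this claim.

£3688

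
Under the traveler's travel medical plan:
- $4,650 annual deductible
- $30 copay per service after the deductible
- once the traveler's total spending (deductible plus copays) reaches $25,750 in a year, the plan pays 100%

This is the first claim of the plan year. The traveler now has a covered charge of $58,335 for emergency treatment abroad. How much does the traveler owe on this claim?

$4,680

Deductible not yet touched, so the first $4,650 of the bill goes to the deductible.
That leaves $58,335 − $4,650 = $53,685 for the copay.
Copay on this service: $30.
That puts the traveler's cost at $4,650 + $30 = $4,680 before any cap.
Year-to-date out-of-pocket becomes $0 + $4,680 = $4,680, still under the $25,750 maximum, so no cap applies.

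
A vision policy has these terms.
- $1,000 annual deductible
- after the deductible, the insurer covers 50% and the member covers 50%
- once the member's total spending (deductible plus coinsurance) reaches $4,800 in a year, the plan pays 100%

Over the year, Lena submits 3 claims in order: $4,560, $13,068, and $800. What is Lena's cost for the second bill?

$2,020

Claim 1 — $4,560: $1,000 finishes the deductible; $3,560 goes to coinsurance; member's 50% is $1,780. Member pays $2,780; OOP now $2,780.
Claim 2 — $13,068: 50% coinsurance on $13,068 = $6,534. Adding that to $2,780 gives $9,314, past the $4,800 cap; member pays only $4,800 − $2,780 = $2,020.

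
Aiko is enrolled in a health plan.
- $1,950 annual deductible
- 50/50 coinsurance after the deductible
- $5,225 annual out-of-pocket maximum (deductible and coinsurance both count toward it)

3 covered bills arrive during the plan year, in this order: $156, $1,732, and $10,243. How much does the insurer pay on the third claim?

$6,906

Claim 1 ($156): all of it applies to the deductible. Cost to patient: $156. OOP to date $156. Plan pays $156 − $156 = $0.
Claim 2 ($1,732): fully absorbed by the deductible. Patient pays $1,732; OOP now $1,888. Insurer: $1,732 − $1,732 = $0.
Claim 3 ($10,243): $62 finishes the deductible; $10,181 goes to coinsurance; 50% of $10,181 = $5,090.50. Claim cost before the cap: $62 + $5,090.50 = $5,152.50. OOP would hit $7,040.50 > $5,225, so the cap limits the patient to $5,225 − $1,888 = $3,337. Plan pays $10,243 − $3,337 = $6,906.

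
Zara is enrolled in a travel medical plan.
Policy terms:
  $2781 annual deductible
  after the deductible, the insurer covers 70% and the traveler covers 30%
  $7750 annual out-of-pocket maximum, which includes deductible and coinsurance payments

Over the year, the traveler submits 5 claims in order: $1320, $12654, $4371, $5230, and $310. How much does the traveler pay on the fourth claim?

Claim 1 ($1320): all of it applies to the deductible. Traveler pays $1320; OOP now $1320.
Claim 2 ($12654): $1461 to deductible, leaving $11193; coinsurance $11193 × 30% = $3357.90. Traveler owes $4818.90 (running OOP $6138.90).
Claim 3 ($4371): 30% coinsurance on $4371 = $1311.30. Traveler owes $1311.30 (running OOP $7450.20).
Claim 4 ($5230): deductible already satisfied, so traveler's share is 30% × $5230 = $1569. Adding that to $7450.20 gives $9019.20, past the $7750 cap; traveler pays only $7750 − $7450.20 = $299.80.

$299.80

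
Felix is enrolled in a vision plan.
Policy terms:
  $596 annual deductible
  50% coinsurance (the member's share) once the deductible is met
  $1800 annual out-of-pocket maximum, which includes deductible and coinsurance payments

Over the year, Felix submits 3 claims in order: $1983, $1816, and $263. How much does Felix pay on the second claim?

#1 ($1983): $596 finishes the deductible; $1387 goes to coinsurance; member's 50% is $693.50. Member owes $1289.50 (running OOP $1289.50).
#2 ($1816): deductible already satisfied, so member's share is 50% × $1816 = $908. Adding that to $1289.50 gives $2197.50, past the $1800 cap; member pays only $1800 − $1289.50 = $510.50.

$510.50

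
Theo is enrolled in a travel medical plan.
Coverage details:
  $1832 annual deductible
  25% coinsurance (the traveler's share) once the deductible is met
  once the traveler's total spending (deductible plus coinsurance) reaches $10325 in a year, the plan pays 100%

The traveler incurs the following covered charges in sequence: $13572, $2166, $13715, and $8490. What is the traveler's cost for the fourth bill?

Bill 1, $13572: $1832 finishes the deductible; $11740 goes to coinsurance; coinsurance $11740 × 25% = $2935. Cost to traveler: $4767. OOP to date $4767.
Bill 2, $2166: 25% coinsurance on $2166 = $541.50. Traveler owes $541.50 (running OOP $5308.50).
Bill 3, $13715: deductible met; 25% of $13715 = $3428.75. Traveler pays $3428.75; OOP now $8737.25.
Bill 4, $8490: deductible already satisfied, so traveler's share is 25% × $8490 = $2122.50. Adding that to $8737.25 gives $10859.75, past the $10325 cap; traveler pays only $10325 − $8737.25 = $1587.75.

$1587.75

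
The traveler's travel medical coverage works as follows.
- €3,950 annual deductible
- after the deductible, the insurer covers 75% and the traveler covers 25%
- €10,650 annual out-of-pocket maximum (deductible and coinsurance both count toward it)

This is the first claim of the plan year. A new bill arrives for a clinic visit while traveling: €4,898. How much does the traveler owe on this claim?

Nothing has been paid toward the €3,950 deductible, so the first €3,950 of this charge is applied there.
The remaining €948 (= €4,898 − €3,950) moves to coinsurance.
Coinsurance: €948 × 25% = €237.
So the traveler owes €3,950 + €237 = €4,187 before any cap.
Cumulative spending €0 + €4,187 = €4,187 stays under the €10,650 maximum.

€4,187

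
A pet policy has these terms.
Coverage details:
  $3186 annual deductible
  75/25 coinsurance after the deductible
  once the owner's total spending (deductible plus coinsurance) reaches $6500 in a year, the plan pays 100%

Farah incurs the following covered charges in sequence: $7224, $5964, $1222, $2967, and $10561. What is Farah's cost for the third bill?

$305.50

Claim 1 — $7224: $3186 finishes the deductible; $4038 goes to coinsurance; coinsurance $4038 × 25% = $1009.50. Owner pays $4195.50; OOP now $4195.50.
Claim 2 — $5964: 25% coinsurance on $5964 = $1491. Owner pays $1491; OOP now $5686.50.
Claim 3 — $1222: deductible already satisfied, so owner's share is 25% × $1222 = $305.50. Owner pays $305.50; OOP now $5992.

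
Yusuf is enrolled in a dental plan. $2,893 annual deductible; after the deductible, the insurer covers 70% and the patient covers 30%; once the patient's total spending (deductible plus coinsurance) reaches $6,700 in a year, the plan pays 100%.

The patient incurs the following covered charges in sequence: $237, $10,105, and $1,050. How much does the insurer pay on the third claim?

#1 ($237): all of it applies to the deductible. Patient owes $237 (running OOP $237). Plan pays $237 − $237 = $0.
#2 ($10,105): deductible takes $2,656, $7,449 remains; 30% of $7,449 = $2,234.70. Patient owes $4,890.70 (running OOP $5,127.70). Insurer: $10,105 − $4,890.70 = $5,214.30.
#3 ($1,050): deductible met; 30% of $1,050 = $315. Patient owes $315 (running OOP $5,442.70). Plan pays $1,050 − $315 = $735.

$735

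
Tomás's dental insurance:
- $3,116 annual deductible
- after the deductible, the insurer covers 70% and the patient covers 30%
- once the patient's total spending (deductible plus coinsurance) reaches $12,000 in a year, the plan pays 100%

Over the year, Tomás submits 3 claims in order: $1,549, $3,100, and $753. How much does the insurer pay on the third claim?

$527.10

Bill 1, $1,549: all of it applies to the deductible. Cost to patient: $1,549. OOP to date $1,549. Plan pays $1,549 − $1,549 = $0.
Bill 2, $3,100: deductible takes $1,567, $1,533 remains; patient's 30% is $459.90. Patient owes $2,026.90 (running OOP $3,575.90). Plan pays $3,100 − $2,026.90 = $1,073.10.
Bill 3, $753: deductible already satisfied, so patient's share is 30% × $753 = $225.90. Patient pays $225.90; OOP now $3,801.80. Insurer: $753 − $225.90 = $527.10.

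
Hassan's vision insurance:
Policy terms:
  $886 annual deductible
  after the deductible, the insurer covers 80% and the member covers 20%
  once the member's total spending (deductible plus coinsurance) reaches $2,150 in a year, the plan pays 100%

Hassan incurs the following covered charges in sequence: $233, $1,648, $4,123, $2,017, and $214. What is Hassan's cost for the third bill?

Claim 1 ($233): fully absorbed by the deductible. Cost to member: $233. OOP to date $233.
Claim 2 ($1,648): deductible takes $653, $995 remains; 20% of $995 = $199. Member owes $852 (running OOP $1,085).
Claim 3 ($4,123): deductible met; 20% of $4,123 = $824.60. Member pays $824.60; OOP now $1,909.60.

$824.60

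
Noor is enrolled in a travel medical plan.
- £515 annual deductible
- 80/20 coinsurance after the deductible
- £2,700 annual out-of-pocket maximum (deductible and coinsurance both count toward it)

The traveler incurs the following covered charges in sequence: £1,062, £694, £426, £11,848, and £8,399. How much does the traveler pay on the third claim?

Claim 1 — £1,062: £515 to deductible, leaving £547; coinsurance £547 × 20% = £109.40. Traveler owes £624.40 (running OOP £624.40).
Claim 2 — £694: deductible met; 20% of £694 = £138.80. Traveler owes £138.80 (running OOP £763.20).
Claim 3 — £426: deductible met; 20% of £426 = £85.20. Traveler pays £85.20; OOP now £848.40.

£85.20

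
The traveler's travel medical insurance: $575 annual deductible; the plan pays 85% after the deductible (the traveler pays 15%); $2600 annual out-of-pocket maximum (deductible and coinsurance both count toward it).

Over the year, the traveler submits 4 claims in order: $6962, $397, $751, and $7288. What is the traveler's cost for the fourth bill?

$894.75

Claim 1 ($6962): deductible takes $575, $6387 remains; 15% of $6387 = $958.05. Traveler pays $1533.05; OOP now $1533.05.
Claim 2 ($397): 15% coinsurance on $397 = $59.55. Cost to traveler: $59.55. OOP to date $1592.60.
Claim 3 ($751): deductible already satisfied, so traveler's share is 15% × $751 = $112.65. Traveler pays $112.65; OOP now $1705.25.
Claim 4 ($7288): 15% coinsurance on $7288 = $1093.20. OOP would hit $2798.45 > $2600, so the cap limits the traveler to $2600 − $1705.25 = $894.75.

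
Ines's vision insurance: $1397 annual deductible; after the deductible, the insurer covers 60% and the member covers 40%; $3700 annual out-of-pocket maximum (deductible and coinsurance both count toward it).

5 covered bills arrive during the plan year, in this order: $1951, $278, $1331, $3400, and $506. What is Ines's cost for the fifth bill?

$77.80

Claim 1 ($1951): deductible takes $1397, $554 remains; coinsurance $554 × 40% = $221.60. Cost to member: $1618.60. OOP to date $1618.60.
Claim 2 ($278): deductible met; 40% of $278 = $111.20. Member pays $111.20; OOP now $1729.80.
Claim 3 ($1331): deductible already satisfied, so member's share is 40% × $1331 = $532.40. Cost to member: $532.40. OOP to date $2262.20.
Claim 4 ($3400): deductible met; 40% of $3400 = $1360. Cost to member: $1360. OOP to date $3622.20.
Claim 5 ($506): deductible met; 40% of $506 = $202.40. That would push OOP to $3824.60, over the $3700 cap, so member pays $3700 − $3622.20 = $77.80.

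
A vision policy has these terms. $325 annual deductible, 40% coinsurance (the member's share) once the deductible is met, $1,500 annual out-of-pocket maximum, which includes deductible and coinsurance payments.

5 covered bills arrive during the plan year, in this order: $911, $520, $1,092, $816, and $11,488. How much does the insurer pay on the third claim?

$655.20

Claim 1 — $911: $325 finishes the deductible; $586 goes to coinsurance; 40% of $586 = $234.40. Cost to member: $559.40. OOP to date $559.40. Insurer: $911 − $559.40 = $351.60.
Claim 2 — $520: deductible met; 40% of $520 = $208. Cost to member: $208. OOP to date $767.40. Plan pays $520 − $208 = $312.
Claim 3 — $1,092: deductible already satisfied, so member's share is 40% × $1,092 = $436.80. Cost to member: $436.80. OOP to date $1,204.20. Plan pays $1,092 − $436.80 = $655.20.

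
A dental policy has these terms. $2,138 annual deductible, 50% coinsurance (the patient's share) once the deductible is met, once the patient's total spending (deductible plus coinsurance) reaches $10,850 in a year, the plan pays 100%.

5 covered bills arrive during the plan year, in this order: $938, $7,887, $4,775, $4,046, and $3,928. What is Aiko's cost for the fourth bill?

#1 ($938): entire amount goes to the deductible. Cost to patient: $938. OOP to date $938.
#2 ($7,887): $1,200 to deductible, leaving $6,687; 50% of $6,687 = $3,343.50. Cost to patient: $4,543.50. OOP to date $5,481.50.
#3 ($4,775): 50% coinsurance on $4,775 = $2,387.50. Patient owes $2,387.50 (running OOP $7,869).
#4 ($4,046): deductible met; 50% of $4,046 = $2,023. Patient owes $2,023 (running OOP $9,892).

$2,023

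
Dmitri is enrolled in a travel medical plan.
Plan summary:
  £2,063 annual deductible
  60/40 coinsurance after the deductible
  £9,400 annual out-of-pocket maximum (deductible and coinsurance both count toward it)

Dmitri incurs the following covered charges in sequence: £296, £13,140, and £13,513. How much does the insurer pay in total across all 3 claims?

#1 (£296): fully absorbed by the deductible. Traveler pays £296; OOP now £296. Insurer: £296 − £296 = £0.
#2 (£13,140): £1,767 finishes the deductible; £11,373 goes to coinsurance; 40% of £11,373 = £4,549.20. Traveler owes £6,316.20 (running OOP £6,612.20). Insurer: £13,140 − £6,316.20 = £6,823.80.
#3 (£13,513): deductible already satisfied, so traveler's share is 40% × £13,513 = £5,405.20. That would push OOP to £12,017.40, over the £9,400 cap, so traveler pays £9,400 − £6,612.20 = £2,787.80. Insurer: £13,513 − £2,787.80 = £10,725.20.
Insurer total = bills − traveler's total = £26,949 − £9,400 = £17,549.

£17,549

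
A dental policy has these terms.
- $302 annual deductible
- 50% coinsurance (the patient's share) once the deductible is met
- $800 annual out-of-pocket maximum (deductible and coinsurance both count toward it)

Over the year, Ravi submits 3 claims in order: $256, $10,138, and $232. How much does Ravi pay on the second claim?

Claim 1 ($256): entire amount goes to the deductible. Patient owes $256 (running OOP $256).
Claim 2 ($10,138): deductible takes $46, $10,092 remains; patient's 50% is $5,046. Claim cost before the cap: $46 + $5,046 = $5,092. OOP would hit $5,348 > $800, so the cap limits the patient to $800 − $256 = $544.

$544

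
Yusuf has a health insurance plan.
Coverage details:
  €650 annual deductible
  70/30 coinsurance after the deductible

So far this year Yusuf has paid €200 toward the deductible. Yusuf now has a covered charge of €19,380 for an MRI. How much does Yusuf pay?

€6,129

€200 of the €650 deductible is already met, leaving €450.
After the €450 deductible portion, €19,380 − €450 = €18,930 is subject to coinsurance.
30% of €18,930 = €5,679 falls to the patient.
So the patient owes €450 + €5,679 = €6,129.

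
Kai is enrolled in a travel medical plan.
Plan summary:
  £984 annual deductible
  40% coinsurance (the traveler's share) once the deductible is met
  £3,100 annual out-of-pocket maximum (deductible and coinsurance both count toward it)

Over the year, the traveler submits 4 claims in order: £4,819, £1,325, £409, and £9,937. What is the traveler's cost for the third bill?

Bill 1, £4,819: £984 finishes the deductible; £3,835 goes to coinsurance; coinsurance £3,835 × 40% = £1,534. Cost to traveler: £2,518. OOP to date £2,518.
Bill 2, £1,325: deductible already satisfied, so traveler's share is 40% × £1,325 = £530. Cost to traveler: £530. OOP to date £3,048.
Bill 3, £409: deductible met; 40% of £409 = £163.60. Adding that to £3,048 gives £3,211.60, past the £3,100 cap; traveler pays only £3,100 − £3,048 = £52.

£52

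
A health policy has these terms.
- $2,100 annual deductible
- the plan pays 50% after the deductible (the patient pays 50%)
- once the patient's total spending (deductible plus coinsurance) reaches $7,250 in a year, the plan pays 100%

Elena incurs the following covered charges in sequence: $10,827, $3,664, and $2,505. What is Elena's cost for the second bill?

#1 ($10,827): $2,100 finishes the deductible; $8,727 goes to coinsurance; 50% of $8,727 = $4,363.50. Patient pays $6,463.50; OOP now $6,463.50.
#2 ($3,664): deductible met; 50% of $3,664 = $1,832. OOP would hit $8,295.50 > $7,250, so the cap limits the patient to $7,250 − $6,463.50 = $786.50.

$786.50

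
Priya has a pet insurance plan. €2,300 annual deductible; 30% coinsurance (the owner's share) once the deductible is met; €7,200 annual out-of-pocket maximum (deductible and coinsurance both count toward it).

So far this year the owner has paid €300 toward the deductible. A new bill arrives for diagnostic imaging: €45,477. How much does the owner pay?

€6,900

Remaining deductible: €2,300 − €300 = €2,000.
After the €2,000 deductible portion, €45,477 − €2,000 = €43,477 is subject to coinsurance.
Coinsurance: €43,477 × 30% = €13,043.10.
Owner responsibility before any cap: €2,000 + €13,043.10 = €15,043.10.
Year-to-date out-of-pocket would reach €300 + €15,043.10 = €15,343.10, above the €7,200 maximum, so the owner pays only €7,200 − €300 = €6,900.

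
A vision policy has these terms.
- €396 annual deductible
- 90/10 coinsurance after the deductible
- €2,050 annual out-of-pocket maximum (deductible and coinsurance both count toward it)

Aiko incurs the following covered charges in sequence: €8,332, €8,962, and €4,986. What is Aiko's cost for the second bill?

€860.40

Claim 1 (€8,332): €396 finishes the deductible; €7,936 goes to coinsurance; member's 10% is €793.60. Member owes €1,189.60 (running OOP €1,189.60).
Claim 2 (€8,962): 10% coinsurance on €8,962 = €896.20. OOP would hit €2,085.80 > €2,050, so the cap limits the member to €2,050 − €1,189.60 = €860.40.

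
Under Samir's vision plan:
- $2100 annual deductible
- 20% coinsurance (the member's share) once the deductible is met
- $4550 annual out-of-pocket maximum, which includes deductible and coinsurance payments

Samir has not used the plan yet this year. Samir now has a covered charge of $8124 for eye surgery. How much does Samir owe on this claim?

The full $2100 deductible is still open; $2100 of this bill applies to it.
After the $2100 deductible portion, $8124 − $2100 = $6024 is subject to coinsurance.
20% of $6024 = $1204.80 falls to the member.
Member responsibility before any cap: $2100 + $1204.80 = $3304.80.
Year-to-date out-of-pocket becomes $0 + $3304.80 = $3304.80, still under the $4550 maximum, so no cap applies.

$3304.80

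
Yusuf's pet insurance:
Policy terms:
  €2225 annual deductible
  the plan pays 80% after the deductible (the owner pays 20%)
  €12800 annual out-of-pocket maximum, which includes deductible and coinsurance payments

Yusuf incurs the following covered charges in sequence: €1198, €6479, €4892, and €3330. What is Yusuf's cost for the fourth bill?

€666

Claim 1 — €1198: entire amount goes to the deductible. Cost to owner: €1198. OOP to date €1198.
Claim 2 — €6479: €1027 to deductible, leaving €5452; 20% of €5452 = €1090.40. Owner pays €2117.40; OOP now €3315.40.
Claim 3 — €4892: deductible already satisfied, so owner's share is 20% × €4892 = €978.40. Owner owes €978.40 (running OOP €4293.80).
Claim 4 — €3330: deductible already satisfied, so owner's share is 20% × €3330 = €666. Owner pays €666; OOP now €4959.80.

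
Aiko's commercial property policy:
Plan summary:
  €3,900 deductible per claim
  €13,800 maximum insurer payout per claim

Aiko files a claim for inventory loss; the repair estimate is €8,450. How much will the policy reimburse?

€4,550

Less the €3,900 deductible: €8,450 − €3,900 = €4,550.
€4,550 is within the €13,800 limit, so the insurer pays €4,550.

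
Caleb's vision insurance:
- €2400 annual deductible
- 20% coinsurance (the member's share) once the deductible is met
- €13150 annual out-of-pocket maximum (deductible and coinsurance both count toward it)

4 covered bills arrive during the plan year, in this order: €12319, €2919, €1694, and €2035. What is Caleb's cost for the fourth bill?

€407

Claim 1 — €12319: €2400 to deductible, leaving €9919; coinsurance €9919 × 20% = €1983.80. Member owes €4383.80 (running OOP €4383.80).
Claim 2 — €2919: deductible already satisfied, so member's share is 20% × €2919 = €583.80. Member owes €583.80 (running OOP €4967.60).
Claim 3 — €1694: 20% coinsurance on €1694 = €338.80. Member owes €338.80 (running OOP €5306.40).
Claim 4 — €2035: deductible met; 20% of €2035 = €407. Cost to member: €407. OOP to date €5713.40.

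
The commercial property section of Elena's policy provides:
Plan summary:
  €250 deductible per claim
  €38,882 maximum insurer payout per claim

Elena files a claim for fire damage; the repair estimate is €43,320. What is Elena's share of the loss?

After the deductible, €43,320 − €250 = €43,070 remains.
Since €43,070 > €38,882, the payout is capped at €38,882.
The business bears the rest of the original loss: €43,320 − €38,882 = €4,438.

€4,438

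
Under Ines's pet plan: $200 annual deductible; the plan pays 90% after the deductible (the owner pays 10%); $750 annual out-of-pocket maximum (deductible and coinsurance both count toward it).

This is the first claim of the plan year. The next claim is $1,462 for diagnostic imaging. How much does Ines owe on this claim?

$326.20

The full $200 deductible is still open; $200 of this bill applies to it.
After the $200 deductible portion, $1,462 − $200 = $1,262 is subject to coinsurance.
Coinsurance: $1,262 × 10% = $126.20.
So the owner owes $200 + $126.20 = $326.20 before any cap.
Cumulative spending $0 + $326.20 = $326.20 stays under the $750 maximum.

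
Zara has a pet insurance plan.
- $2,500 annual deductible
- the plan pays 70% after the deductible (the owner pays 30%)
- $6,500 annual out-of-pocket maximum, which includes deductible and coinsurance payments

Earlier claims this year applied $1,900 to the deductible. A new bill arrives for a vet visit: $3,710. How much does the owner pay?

$1,533

Deductible still to meet: $2,500 − $1,900 = $600.
That leaves $3,710 − $600 = $3,110 for coinsurance.
Owner's 30% share of $3,110 is $933.
So the owner owes $600 + $933 = $1,533 before any cap.
Year-to-date out-of-pocket becomes $1,900 + $1,533 = $3,433, still under the $6,500 maximum, so no cap applies.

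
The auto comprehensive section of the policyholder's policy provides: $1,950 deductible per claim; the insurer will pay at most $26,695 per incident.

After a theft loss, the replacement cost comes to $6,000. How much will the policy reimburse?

Subtract the deductible: $6,000 − $1,950 = $4,050.
That's under the $26,695 cap, so the insurer reimburses the full $4,050.

$4,050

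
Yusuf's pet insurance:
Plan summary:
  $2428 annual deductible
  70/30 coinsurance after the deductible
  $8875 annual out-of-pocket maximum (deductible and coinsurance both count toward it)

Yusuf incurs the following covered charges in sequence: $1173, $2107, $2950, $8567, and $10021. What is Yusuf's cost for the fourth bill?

$2570.10

Claim 1 ($1173): entire amount goes to the deductible. Owner pays $1173; OOP now $1173.
Claim 2 ($2107): $1255 finishes the deductible; $852 goes to coinsurance; coinsurance $852 × 30% = $255.60. Owner pays $1510.60; OOP now $2683.60.
Claim 3 ($2950): deductible met; 30% of $2950 = $885. Owner pays $885; OOP now $3568.60.
Claim 4 ($8567): 30% coinsurance on $8567 = $2570.10. Cost to owner: $2570.10. OOP to date $6138.70.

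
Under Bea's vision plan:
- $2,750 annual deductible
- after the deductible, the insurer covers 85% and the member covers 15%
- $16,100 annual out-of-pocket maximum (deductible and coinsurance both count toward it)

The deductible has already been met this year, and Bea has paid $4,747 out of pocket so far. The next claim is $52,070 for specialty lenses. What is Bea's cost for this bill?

The deductible is already satisfied, so the full bill goes to coinsurance.
Member's 15% share of $52,070 is $7,810.50.
Total out-of-pocket so far would be $4,747 + $7,810.50 = $12,557.50, below the $16,100 cap — no reduction.

$7,810.50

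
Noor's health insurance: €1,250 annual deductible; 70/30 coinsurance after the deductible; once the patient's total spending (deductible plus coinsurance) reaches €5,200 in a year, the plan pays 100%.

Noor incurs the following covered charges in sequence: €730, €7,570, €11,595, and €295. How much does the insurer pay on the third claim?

€9,760

Claim 1 — €730: fully absorbed by the deductible. Patient owes €730 (running OOP €730). Plan pays €730 − €730 = €0.
Claim 2 — €7,570: €520 to deductible, leaving €7,050; 30% of €7,050 = €2,115. Patient pays €2,635; OOP now €3,365. Insurer: €7,570 − €2,635 = €4,935.
Claim 3 — €11,595: deductible met; 30% of €11,595 = €3,478.50. Adding that to €3,365 gives €6,843.50, past the €5,200 cap; patient pays only €5,200 − €3,365 = €1,835. Insurer: €11,595 − €1,835 = €9,760.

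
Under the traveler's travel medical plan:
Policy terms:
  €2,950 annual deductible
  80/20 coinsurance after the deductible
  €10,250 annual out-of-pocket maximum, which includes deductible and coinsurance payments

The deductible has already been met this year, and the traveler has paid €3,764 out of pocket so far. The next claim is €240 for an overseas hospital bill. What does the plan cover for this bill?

The deductible is already satisfied, so the full bill goes to coinsurance.
20% of €240 = €48 falls to the traveler.
Cumulative spending €3,764 + €48 = €3,812 stays under the €10,250 maximum.
Insurer pays the balance: €240 − €48 = €192.

€192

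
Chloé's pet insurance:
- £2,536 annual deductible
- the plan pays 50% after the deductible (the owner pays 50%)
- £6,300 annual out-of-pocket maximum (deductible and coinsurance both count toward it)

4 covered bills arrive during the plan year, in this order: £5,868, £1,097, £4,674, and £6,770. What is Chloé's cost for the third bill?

Claim 1 (£5,868): £2,536 finishes the deductible; £3,332 goes to coinsurance; coinsurance £3,332 × 50% = £1,666. Owner owes £4,202 (running OOP £4,202).
Claim 2 (£1,097): 50% coinsurance on £1,097 = £548.50. Cost to owner: £548.50. OOP to date £4,750.50.
Claim 3 (£4,674): 50% coinsurance on £4,674 = £2,337. OOP would hit £7,087.50 > £6,300, so the cap limits the owner to £6,300 − £4,750.50 = £1,549.50.

£1,549.50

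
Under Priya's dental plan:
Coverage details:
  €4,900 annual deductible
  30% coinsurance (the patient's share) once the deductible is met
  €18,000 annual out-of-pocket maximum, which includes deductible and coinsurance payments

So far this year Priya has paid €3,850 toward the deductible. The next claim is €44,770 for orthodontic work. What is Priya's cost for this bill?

€3,850 of the €4,900 deductible is already met, leaving €1,050.
After the €1,050 deductible portion, €44,770 − €1,050 = €43,720 is subject to coinsurance.
30% of €43,720 = €13,116 falls to the patient.
So the patient owes €1,050 + €13,116 = €14,166 before any cap.
That would bring total out-of-pocket to €18,016, past the €18,000 cap. The patient is capped at €18,000 − €3,850 = €14,150 on this claim.

€14,150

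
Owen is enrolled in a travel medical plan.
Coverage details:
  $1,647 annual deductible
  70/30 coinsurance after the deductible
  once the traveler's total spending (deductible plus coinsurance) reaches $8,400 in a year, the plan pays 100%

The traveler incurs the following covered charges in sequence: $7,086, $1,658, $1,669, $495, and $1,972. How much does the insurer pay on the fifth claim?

Claim 1 ($7,086): $1,647 finishes the deductible; $5,439 goes to coinsurance; traveler's 30% is $1,631.70. Cost to traveler: $3,278.70. OOP to date $3,278.70. Plan pays $7,086 − $3,278.70 = $3,807.30.
Claim 2 ($1,658): deductible met; 30% of $1,658 = $497.40. Traveler owes $497.40 (running OOP $3,776.10). Plan pays $1,658 − $497.40 = $1,160.60.
Claim 3 ($1,669): 30% coinsurance on $1,669 = $500.70. Traveler owes $500.70 (running OOP $4,276.80). Plan pays $1,669 − $500.70 = $1,168.30.
Claim 4 ($495): 30% coinsurance on $495 = $148.50. Cost to traveler: $148.50. OOP to date $4,425.30. Insurer: $495 − $148.50 = $346.50.
Claim 5 ($1,972): 30% coinsurance on $1,972 = $591.60. Traveler owes $591.60 (running OOP $5,016.90). Insurer: $1,972 − $591.60 = $1,380.40.

$1,380.40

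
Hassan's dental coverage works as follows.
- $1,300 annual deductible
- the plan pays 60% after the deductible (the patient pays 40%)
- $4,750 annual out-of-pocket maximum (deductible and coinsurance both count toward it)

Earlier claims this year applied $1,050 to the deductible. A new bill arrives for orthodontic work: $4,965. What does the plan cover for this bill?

Remaining deductible: $1,300 − $1,050 = $250.
After the $250 deductible portion, $4,965 − $250 = $4,715 is subject to coinsurance.
Patient's 40% share of $4,715 is $1,886.
So the patient owes $250 + $1,886 = $2,136 before any cap.
Total out-of-pocket so far would be $1,050 + $2,136 = $3,186, below the $4,750 cap — no reduction.
Insurer pays the balance: $4,965 − $2,136 = $2,829.

$2,829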